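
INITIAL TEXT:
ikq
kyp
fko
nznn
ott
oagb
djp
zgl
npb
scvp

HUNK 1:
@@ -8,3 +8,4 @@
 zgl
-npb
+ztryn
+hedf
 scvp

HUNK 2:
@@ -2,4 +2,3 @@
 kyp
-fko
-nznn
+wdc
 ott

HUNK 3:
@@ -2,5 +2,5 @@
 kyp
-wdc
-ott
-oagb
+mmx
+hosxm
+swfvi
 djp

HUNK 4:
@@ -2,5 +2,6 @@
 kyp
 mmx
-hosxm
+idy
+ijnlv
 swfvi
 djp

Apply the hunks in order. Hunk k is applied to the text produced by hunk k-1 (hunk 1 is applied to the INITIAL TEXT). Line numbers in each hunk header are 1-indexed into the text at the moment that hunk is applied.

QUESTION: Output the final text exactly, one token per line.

Hunk 1: at line 8 remove [npb] add [ztryn,hedf] -> 11 lines: ikq kyp fko nznn ott oagb djp zgl ztryn hedf scvp
Hunk 2: at line 2 remove [fko,nznn] add [wdc] -> 10 lines: ikq kyp wdc ott oagb djp zgl ztryn hedf scvp
Hunk 3: at line 2 remove [wdc,ott,oagb] add [mmx,hosxm,swfvi] -> 10 lines: ikq kyp mmx hosxm swfvi djp zgl ztryn hedf scvp
Hunk 4: at line 2 remove [hosxm] add [idy,ijnlv] -> 11 lines: ikq kyp mmx idy ijnlv swfvi djp zgl ztryn hedf scvp

Answer: ikq
kyp
mmx
idy
ijnlv
swfvi
djp
zgl
ztryn
hedf
scvp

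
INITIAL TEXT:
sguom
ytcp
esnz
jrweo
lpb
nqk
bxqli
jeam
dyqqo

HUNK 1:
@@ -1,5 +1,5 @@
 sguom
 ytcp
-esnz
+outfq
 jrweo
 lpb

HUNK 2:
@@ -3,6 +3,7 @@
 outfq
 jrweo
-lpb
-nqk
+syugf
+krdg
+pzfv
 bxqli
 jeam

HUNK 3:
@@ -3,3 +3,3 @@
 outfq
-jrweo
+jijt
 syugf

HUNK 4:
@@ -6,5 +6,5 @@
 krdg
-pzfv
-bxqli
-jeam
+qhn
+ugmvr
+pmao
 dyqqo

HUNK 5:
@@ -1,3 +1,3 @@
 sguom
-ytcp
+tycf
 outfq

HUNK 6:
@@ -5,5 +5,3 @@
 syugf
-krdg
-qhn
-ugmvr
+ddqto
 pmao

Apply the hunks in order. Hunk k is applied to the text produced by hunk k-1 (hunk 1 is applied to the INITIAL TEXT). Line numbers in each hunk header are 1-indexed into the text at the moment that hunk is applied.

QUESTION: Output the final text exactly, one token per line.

Hunk 1: at line 1 remove [esnz] add [outfq] -> 9 lines: sguom ytcp outfq jrweo lpb nqk bxqli jeam dyqqo
Hunk 2: at line 3 remove [lpb,nqk] add [syugf,krdg,pzfv] -> 10 lines: sguom ytcp outfq jrweo syugf krdg pzfv bxqli jeam dyqqo
Hunk 3: at line 3 remove [jrweo] add [jijt] -> 10 lines: sguom ytcp outfq jijt syugf krdg pzfv bxqli jeam dyqqo
Hunk 4: at line 6 remove [pzfv,bxqli,jeam] add [qhn,ugmvr,pmao] -> 10 lines: sguom ytcp outfq jijt syugf krdg qhn ugmvr pmao dyqqo
Hunk 5: at line 1 remove [ytcp] add [tycf] -> 10 lines: sguom tycf outfq jijt syugf krdg qhn ugmvr pmao dyqqo
Hunk 6: at line 5 remove [krdg,qhn,ugmvr] add [ddqto] -> 8 lines: sguom tycf outfq jijt syugf ddqto pmao dyqqo

Answer: sguom
tycf
outfq
jijt
syugf
ddqto
pmao
dyqqo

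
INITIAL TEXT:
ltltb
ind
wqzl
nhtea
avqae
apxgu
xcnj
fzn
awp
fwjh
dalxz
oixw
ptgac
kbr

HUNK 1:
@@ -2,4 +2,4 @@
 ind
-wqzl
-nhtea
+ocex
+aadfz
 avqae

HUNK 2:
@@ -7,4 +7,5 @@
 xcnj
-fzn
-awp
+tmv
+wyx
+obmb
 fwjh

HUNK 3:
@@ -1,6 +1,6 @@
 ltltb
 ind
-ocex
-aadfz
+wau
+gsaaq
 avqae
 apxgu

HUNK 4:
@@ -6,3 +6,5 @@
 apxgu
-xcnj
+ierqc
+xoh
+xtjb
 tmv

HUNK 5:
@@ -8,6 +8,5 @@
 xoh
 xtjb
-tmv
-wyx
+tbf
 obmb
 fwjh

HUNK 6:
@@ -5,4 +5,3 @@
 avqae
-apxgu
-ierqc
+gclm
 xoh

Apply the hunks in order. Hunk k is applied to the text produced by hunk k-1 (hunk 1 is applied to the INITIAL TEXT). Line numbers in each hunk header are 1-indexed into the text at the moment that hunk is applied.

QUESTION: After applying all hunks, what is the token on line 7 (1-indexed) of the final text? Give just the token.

Answer: xoh

Derivation:
Hunk 1: at line 2 remove [wqzl,nhtea] add [ocex,aadfz] -> 14 lines: ltltb ind ocex aadfz avqae apxgu xcnj fzn awp fwjh dalxz oixw ptgac kbr
Hunk 2: at line 7 remove [fzn,awp] add [tmv,wyx,obmb] -> 15 lines: ltltb ind ocex aadfz avqae apxgu xcnj tmv wyx obmb fwjh dalxz oixw ptgac kbr
Hunk 3: at line 1 remove [ocex,aadfz] add [wau,gsaaq] -> 15 lines: ltltb ind wau gsaaq avqae apxgu xcnj tmv wyx obmb fwjh dalxz oixw ptgac kbr
Hunk 4: at line 6 remove [xcnj] add [ierqc,xoh,xtjb] -> 17 lines: ltltb ind wau gsaaq avqae apxgu ierqc xoh xtjb tmv wyx obmb fwjh dalxz oixw ptgac kbr
Hunk 5: at line 8 remove [tmv,wyx] add [tbf] -> 16 lines: ltltb ind wau gsaaq avqae apxgu ierqc xoh xtjb tbf obmb fwjh dalxz oixw ptgac kbr
Hunk 6: at line 5 remove [apxgu,ierqc] add [gclm] -> 15 lines: ltltb ind wau gsaaq avqae gclm xoh xtjb tbf obmb fwjh dalxz oixw ptgac kbr
Final line 7: xoh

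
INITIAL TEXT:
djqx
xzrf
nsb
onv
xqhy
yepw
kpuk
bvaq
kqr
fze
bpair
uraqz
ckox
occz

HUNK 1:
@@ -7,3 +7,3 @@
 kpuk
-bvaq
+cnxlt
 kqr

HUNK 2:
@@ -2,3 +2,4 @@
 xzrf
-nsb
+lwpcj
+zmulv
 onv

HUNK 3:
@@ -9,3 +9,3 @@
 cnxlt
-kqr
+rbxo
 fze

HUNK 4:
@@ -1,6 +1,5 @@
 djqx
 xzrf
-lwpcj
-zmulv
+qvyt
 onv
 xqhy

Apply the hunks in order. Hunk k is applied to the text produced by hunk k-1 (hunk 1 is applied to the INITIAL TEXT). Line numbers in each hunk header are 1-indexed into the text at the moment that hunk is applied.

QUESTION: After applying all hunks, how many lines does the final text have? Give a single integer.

Hunk 1: at line 7 remove [bvaq] add [cnxlt] -> 14 lines: djqx xzrf nsb onv xqhy yepw kpuk cnxlt kqr fze bpair uraqz ckox occz
Hunk 2: at line 2 remove [nsb] add [lwpcj,zmulv] -> 15 lines: djqx xzrf lwpcj zmulv onv xqhy yepw kpuk cnxlt kqr fze bpair uraqz ckox occz
Hunk 3: at line 9 remove [kqr] add [rbxo] -> 15 lines: djqx xzrf lwpcj zmulv onv xqhy yepw kpuk cnxlt rbxo fze bpair uraqz ckox occz
Hunk 4: at line 1 remove [lwpcj,zmulv] add [qvyt] -> 14 lines: djqx xzrf qvyt onv xqhy yepw kpuk cnxlt rbxo fze bpair uraqz ckox occz
Final line count: 14

Answer: 14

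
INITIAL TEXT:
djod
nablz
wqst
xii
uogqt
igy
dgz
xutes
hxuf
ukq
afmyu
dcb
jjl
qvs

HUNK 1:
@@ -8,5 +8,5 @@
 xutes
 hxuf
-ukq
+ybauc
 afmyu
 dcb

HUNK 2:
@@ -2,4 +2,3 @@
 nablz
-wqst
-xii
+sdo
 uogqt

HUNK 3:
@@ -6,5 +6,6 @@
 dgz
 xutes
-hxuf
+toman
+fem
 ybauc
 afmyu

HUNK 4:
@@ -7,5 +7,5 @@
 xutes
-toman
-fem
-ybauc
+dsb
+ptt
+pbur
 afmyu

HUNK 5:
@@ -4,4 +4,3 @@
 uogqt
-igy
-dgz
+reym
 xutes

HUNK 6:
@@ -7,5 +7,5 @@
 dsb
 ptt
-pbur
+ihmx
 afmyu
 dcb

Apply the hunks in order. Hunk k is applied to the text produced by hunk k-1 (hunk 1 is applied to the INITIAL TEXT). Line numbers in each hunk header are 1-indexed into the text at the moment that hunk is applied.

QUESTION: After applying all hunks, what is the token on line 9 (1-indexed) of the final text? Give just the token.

Hunk 1: at line 8 remove [ukq] add [ybauc] -> 14 lines: djod nablz wqst xii uogqt igy dgz xutes hxuf ybauc afmyu dcb jjl qvs
Hunk 2: at line 2 remove [wqst,xii] add [sdo] -> 13 lines: djod nablz sdo uogqt igy dgz xutes hxuf ybauc afmyu dcb jjl qvs
Hunk 3: at line 6 remove [hxuf] add [toman,fem] -> 14 lines: djod nablz sdo uogqt igy dgz xutes toman fem ybauc afmyu dcb jjl qvs
Hunk 4: at line 7 remove [toman,fem,ybauc] add [dsb,ptt,pbur] -> 14 lines: djod nablz sdo uogqt igy dgz xutes dsb ptt pbur afmyu dcb jjl qvs
Hunk 5: at line 4 remove [igy,dgz] add [reym] -> 13 lines: djod nablz sdo uogqt reym xutes dsb ptt pbur afmyu dcb jjl qvs
Hunk 6: at line 7 remove [pbur] add [ihmx] -> 13 lines: djod nablz sdo uogqt reym xutes dsb ptt ihmx afmyu dcb jjl qvs
Final line 9: ihmx

Answer: ihmx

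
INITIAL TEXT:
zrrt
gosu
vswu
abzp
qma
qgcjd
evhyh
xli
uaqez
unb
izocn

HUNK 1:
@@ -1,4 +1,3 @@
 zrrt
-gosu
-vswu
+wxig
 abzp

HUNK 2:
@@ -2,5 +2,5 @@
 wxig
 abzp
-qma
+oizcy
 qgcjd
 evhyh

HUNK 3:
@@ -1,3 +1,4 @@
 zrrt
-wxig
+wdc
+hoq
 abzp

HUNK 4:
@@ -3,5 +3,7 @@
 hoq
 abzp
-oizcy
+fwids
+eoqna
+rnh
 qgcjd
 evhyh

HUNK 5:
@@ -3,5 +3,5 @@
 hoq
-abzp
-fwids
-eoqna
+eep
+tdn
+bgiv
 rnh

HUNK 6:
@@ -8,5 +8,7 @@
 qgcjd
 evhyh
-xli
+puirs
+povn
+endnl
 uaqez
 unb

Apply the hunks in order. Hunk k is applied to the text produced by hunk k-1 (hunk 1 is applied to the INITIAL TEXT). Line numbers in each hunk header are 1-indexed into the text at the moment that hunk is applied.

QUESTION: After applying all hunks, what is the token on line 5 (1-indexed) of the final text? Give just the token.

Answer: tdn

Derivation:
Hunk 1: at line 1 remove [gosu,vswu] add [wxig] -> 10 lines: zrrt wxig abzp qma qgcjd evhyh xli uaqez unb izocn
Hunk 2: at line 2 remove [qma] add [oizcy] -> 10 lines: zrrt wxig abzp oizcy qgcjd evhyh xli uaqez unb izocn
Hunk 3: at line 1 remove [wxig] add [wdc,hoq] -> 11 lines: zrrt wdc hoq abzp oizcy qgcjd evhyh xli uaqez unb izocn
Hunk 4: at line 3 remove [oizcy] add [fwids,eoqna,rnh] -> 13 lines: zrrt wdc hoq abzp fwids eoqna rnh qgcjd evhyh xli uaqez unb izocn
Hunk 5: at line 3 remove [abzp,fwids,eoqna] add [eep,tdn,bgiv] -> 13 lines: zrrt wdc hoq eep tdn bgiv rnh qgcjd evhyh xli uaqez unb izocn
Hunk 6: at line 8 remove [xli] add [puirs,povn,endnl] -> 15 lines: zrrt wdc hoq eep tdn bgiv rnh qgcjd evhyh puirs povn endnl uaqez unb izocn
Final line 5: tdn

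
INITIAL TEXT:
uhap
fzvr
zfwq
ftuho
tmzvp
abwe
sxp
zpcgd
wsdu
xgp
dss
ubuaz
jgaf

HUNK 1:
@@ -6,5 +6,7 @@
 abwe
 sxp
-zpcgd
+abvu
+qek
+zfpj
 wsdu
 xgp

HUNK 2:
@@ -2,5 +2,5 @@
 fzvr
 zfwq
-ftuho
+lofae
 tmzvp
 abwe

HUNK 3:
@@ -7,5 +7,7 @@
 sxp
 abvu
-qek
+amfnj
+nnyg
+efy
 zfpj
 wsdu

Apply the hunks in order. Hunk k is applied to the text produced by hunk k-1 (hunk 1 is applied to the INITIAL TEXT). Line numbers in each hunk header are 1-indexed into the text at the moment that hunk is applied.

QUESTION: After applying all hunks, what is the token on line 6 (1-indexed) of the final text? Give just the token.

Answer: abwe

Derivation:
Hunk 1: at line 6 remove [zpcgd] add [abvu,qek,zfpj] -> 15 lines: uhap fzvr zfwq ftuho tmzvp abwe sxp abvu qek zfpj wsdu xgp dss ubuaz jgaf
Hunk 2: at line 2 remove [ftuho] add [lofae] -> 15 lines: uhap fzvr zfwq lofae tmzvp abwe sxp abvu qek zfpj wsdu xgp dss ubuaz jgaf
Hunk 3: at line 7 remove [qek] add [amfnj,nnyg,efy] -> 17 lines: uhap fzvr zfwq lofae tmzvp abwe sxp abvu amfnj nnyg efy zfpj wsdu xgp dss ubuaz jgaf
Final line 6: abwe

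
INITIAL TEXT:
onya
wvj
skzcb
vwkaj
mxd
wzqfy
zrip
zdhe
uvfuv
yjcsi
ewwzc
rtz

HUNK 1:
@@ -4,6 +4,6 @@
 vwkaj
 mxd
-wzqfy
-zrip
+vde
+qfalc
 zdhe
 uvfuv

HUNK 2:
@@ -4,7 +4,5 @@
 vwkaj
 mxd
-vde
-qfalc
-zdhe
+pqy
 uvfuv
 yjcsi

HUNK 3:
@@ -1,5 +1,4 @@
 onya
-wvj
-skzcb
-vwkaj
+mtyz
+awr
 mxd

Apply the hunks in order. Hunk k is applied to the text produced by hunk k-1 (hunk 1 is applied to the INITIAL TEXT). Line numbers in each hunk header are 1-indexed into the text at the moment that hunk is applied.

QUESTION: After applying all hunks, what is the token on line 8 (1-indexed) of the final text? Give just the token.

Answer: ewwzc

Derivation:
Hunk 1: at line 4 remove [wzqfy,zrip] add [vde,qfalc] -> 12 lines: onya wvj skzcb vwkaj mxd vde qfalc zdhe uvfuv yjcsi ewwzc rtz
Hunk 2: at line 4 remove [vde,qfalc,zdhe] add [pqy] -> 10 lines: onya wvj skzcb vwkaj mxd pqy uvfuv yjcsi ewwzc rtz
Hunk 3: at line 1 remove [wvj,skzcb,vwkaj] add [mtyz,awr] -> 9 lines: onya mtyz awr mxd pqy uvfuv yjcsi ewwzc rtz
Final line 8: ewwzc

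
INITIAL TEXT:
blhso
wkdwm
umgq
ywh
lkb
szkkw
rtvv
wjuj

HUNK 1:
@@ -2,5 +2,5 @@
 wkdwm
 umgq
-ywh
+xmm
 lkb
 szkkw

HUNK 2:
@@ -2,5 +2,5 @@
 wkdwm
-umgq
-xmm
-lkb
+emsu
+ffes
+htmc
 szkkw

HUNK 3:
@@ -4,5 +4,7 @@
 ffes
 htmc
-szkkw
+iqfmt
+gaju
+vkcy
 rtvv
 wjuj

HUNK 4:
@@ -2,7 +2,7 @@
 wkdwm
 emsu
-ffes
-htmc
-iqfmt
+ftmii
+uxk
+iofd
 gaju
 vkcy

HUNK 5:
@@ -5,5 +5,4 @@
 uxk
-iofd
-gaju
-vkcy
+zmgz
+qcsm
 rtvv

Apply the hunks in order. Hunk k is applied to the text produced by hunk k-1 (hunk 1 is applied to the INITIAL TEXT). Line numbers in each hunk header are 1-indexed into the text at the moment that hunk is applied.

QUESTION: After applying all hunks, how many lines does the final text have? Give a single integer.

Answer: 9

Derivation:
Hunk 1: at line 2 remove [ywh] add [xmm] -> 8 lines: blhso wkdwm umgq xmm lkb szkkw rtvv wjuj
Hunk 2: at line 2 remove [umgq,xmm,lkb] add [emsu,ffes,htmc] -> 8 lines: blhso wkdwm emsu ffes htmc szkkw rtvv wjuj
Hunk 3: at line 4 remove [szkkw] add [iqfmt,gaju,vkcy] -> 10 lines: blhso wkdwm emsu ffes htmc iqfmt gaju vkcy rtvv wjuj
Hunk 4: at line 2 remove [ffes,htmc,iqfmt] add [ftmii,uxk,iofd] -> 10 lines: blhso wkdwm emsu ftmii uxk iofd gaju vkcy rtvv wjuj
Hunk 5: at line 5 remove [iofd,gaju,vkcy] add [zmgz,qcsm] -> 9 lines: blhso wkdwm emsu ftmii uxk zmgz qcsm rtvv wjuj
Final line count: 9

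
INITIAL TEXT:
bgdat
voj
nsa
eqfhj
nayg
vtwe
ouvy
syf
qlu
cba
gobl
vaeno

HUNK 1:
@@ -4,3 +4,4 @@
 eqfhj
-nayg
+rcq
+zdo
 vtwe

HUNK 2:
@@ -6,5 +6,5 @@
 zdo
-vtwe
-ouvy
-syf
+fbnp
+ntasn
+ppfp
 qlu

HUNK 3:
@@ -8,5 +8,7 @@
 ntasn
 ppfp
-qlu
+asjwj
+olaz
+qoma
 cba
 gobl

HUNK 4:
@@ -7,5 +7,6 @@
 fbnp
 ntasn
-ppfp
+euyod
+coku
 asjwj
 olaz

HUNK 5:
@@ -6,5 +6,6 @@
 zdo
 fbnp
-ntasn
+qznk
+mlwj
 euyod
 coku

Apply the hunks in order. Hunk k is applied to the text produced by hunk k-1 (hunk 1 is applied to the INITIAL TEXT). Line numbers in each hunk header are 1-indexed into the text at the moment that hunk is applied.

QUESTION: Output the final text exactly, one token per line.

Answer: bgdat
voj
nsa
eqfhj
rcq
zdo
fbnp
qznk
mlwj
euyod
coku
asjwj
olaz
qoma
cba
gobl
vaeno

Derivation:
Hunk 1: at line 4 remove [nayg] add [rcq,zdo] -> 13 lines: bgdat voj nsa eqfhj rcq zdo vtwe ouvy syf qlu cba gobl vaeno
Hunk 2: at line 6 remove [vtwe,ouvy,syf] add [fbnp,ntasn,ppfp] -> 13 lines: bgdat voj nsa eqfhj rcq zdo fbnp ntasn ppfp qlu cba gobl vaeno
Hunk 3: at line 8 remove [qlu] add [asjwj,olaz,qoma] -> 15 lines: bgdat voj nsa eqfhj rcq zdo fbnp ntasn ppfp asjwj olaz qoma cba gobl vaeno
Hunk 4: at line 7 remove [ppfp] add [euyod,coku] -> 16 lines: bgdat voj nsa eqfhj rcq zdo fbnp ntasn euyod coku asjwj olaz qoma cba gobl vaeno
Hunk 5: at line 6 remove [ntasn] add [qznk,mlwj] -> 17 lines: bgdat voj nsa eqfhj rcq zdo fbnp qznk mlwj euyod coku asjwj olaz qoma cba gobl vaeno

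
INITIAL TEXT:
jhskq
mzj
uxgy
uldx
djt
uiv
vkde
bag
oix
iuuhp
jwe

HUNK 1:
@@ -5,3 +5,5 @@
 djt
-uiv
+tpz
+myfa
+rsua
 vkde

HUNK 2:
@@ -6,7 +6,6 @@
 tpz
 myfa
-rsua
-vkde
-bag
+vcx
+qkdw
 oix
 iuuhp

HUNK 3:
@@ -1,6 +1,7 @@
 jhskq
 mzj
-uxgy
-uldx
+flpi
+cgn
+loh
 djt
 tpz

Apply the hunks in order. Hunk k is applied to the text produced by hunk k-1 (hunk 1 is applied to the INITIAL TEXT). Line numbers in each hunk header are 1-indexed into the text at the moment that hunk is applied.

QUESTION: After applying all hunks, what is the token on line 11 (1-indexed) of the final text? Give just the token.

Hunk 1: at line 5 remove [uiv] add [tpz,myfa,rsua] -> 13 lines: jhskq mzj uxgy uldx djt tpz myfa rsua vkde bag oix iuuhp jwe
Hunk 2: at line 6 remove [rsua,vkde,bag] add [vcx,qkdw] -> 12 lines: jhskq mzj uxgy uldx djt tpz myfa vcx qkdw oix iuuhp jwe
Hunk 3: at line 1 remove [uxgy,uldx] add [flpi,cgn,loh] -> 13 lines: jhskq mzj flpi cgn loh djt tpz myfa vcx qkdw oix iuuhp jwe
Final line 11: oix

Answer: oix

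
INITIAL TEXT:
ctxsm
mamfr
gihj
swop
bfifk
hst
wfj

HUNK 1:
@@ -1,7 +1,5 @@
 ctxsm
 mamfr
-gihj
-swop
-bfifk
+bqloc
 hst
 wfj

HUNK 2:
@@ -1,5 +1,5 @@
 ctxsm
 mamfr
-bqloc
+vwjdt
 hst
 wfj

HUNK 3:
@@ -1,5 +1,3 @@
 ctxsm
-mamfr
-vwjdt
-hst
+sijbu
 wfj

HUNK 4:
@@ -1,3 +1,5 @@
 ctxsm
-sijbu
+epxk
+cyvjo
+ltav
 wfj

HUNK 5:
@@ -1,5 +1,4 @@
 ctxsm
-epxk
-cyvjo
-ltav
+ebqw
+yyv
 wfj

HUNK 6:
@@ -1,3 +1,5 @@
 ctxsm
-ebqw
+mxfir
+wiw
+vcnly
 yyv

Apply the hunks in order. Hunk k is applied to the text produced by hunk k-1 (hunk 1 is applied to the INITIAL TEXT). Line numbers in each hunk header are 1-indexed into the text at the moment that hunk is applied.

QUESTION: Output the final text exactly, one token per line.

Answer: ctxsm
mxfir
wiw
vcnly
yyv
wfj

Derivation:
Hunk 1: at line 1 remove [gihj,swop,bfifk] add [bqloc] -> 5 lines: ctxsm mamfr bqloc hst wfj
Hunk 2: at line 1 remove [bqloc] add [vwjdt] -> 5 lines: ctxsm mamfr vwjdt hst wfj
Hunk 3: at line 1 remove [mamfr,vwjdt,hst] add [sijbu] -> 3 lines: ctxsm sijbu wfj
Hunk 4: at line 1 remove [sijbu] add [epxk,cyvjo,ltav] -> 5 lines: ctxsm epxk cyvjo ltav wfj
Hunk 5: at line 1 remove [epxk,cyvjo,ltav] add [ebqw,yyv] -> 4 lines: ctxsm ebqw yyv wfj
Hunk 6: at line 1 remove [ebqw] add [mxfir,wiw,vcnly] -> 6 lines: ctxsm mxfir wiw vcnly yyv wfj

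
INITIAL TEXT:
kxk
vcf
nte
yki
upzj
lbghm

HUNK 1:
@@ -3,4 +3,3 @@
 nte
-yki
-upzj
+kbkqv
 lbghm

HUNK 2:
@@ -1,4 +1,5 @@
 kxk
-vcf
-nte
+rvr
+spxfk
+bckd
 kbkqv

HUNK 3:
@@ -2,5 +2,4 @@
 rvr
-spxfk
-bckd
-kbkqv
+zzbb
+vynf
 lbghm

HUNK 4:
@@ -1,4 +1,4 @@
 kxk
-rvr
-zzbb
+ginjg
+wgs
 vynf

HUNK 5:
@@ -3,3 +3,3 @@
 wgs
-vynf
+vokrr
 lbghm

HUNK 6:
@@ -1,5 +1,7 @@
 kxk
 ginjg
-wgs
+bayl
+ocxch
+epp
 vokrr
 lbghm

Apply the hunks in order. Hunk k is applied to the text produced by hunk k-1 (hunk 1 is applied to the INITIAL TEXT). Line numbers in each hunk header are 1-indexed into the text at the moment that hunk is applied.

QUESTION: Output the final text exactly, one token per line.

Hunk 1: at line 3 remove [yki,upzj] add [kbkqv] -> 5 lines: kxk vcf nte kbkqv lbghm
Hunk 2: at line 1 remove [vcf,nte] add [rvr,spxfk,bckd] -> 6 lines: kxk rvr spxfk bckd kbkqv lbghm
Hunk 3: at line 2 remove [spxfk,bckd,kbkqv] add [zzbb,vynf] -> 5 lines: kxk rvr zzbb vynf lbghm
Hunk 4: at line 1 remove [rvr,zzbb] add [ginjg,wgs] -> 5 lines: kxk ginjg wgs vynf lbghm
Hunk 5: at line 3 remove [vynf] add [vokrr] -> 5 lines: kxk ginjg wgs vokrr lbghm
Hunk 6: at line 1 remove [wgs] add [bayl,ocxch,epp] -> 7 lines: kxk ginjg bayl ocxch epp vokrr lbghm

Answer: kxk
ginjg
bayl
ocxch
epp
vokrr
lbghm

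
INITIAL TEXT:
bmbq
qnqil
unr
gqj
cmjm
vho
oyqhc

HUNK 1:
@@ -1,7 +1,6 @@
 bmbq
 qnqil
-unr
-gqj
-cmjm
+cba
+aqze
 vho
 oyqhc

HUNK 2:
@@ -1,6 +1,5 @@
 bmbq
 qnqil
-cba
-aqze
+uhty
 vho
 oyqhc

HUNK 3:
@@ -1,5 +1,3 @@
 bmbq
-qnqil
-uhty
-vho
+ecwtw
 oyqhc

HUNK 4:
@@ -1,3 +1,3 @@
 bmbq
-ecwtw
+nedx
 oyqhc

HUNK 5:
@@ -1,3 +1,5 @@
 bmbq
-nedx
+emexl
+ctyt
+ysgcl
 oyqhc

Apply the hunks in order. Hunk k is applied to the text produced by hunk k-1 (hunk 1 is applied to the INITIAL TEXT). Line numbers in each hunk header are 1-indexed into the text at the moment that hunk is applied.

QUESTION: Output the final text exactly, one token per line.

Answer: bmbq
emexl
ctyt
ysgcl
oyqhc

Derivation:
Hunk 1: at line 1 remove [unr,gqj,cmjm] add [cba,aqze] -> 6 lines: bmbq qnqil cba aqze vho oyqhc
Hunk 2: at line 1 remove [cba,aqze] add [uhty] -> 5 lines: bmbq qnqil uhty vho oyqhc
Hunk 3: at line 1 remove [qnqil,uhty,vho] add [ecwtw] -> 3 lines: bmbq ecwtw oyqhc
Hunk 4: at line 1 remove [ecwtw] add [nedx] -> 3 lines: bmbq nedx oyqhc
Hunk 5: at line 1 remove [nedx] add [emexl,ctyt,ysgcl] -> 5 lines: bmbq emexl ctyt ysgcl oyqhc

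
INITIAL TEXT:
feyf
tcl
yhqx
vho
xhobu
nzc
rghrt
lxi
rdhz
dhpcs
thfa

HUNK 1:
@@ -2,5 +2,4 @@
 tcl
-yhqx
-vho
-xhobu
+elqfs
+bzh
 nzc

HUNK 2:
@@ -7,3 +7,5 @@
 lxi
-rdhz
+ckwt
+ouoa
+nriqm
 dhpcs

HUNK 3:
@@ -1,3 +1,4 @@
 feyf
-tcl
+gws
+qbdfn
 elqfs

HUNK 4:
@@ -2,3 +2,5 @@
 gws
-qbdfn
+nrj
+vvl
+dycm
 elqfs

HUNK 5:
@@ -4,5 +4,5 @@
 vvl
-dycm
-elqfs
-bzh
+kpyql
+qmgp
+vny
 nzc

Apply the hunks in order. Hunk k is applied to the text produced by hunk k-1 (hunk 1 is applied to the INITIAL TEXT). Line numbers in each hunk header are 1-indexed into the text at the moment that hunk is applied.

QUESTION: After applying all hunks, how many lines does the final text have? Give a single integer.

Hunk 1: at line 2 remove [yhqx,vho,xhobu] add [elqfs,bzh] -> 10 lines: feyf tcl elqfs bzh nzc rghrt lxi rdhz dhpcs thfa
Hunk 2: at line 7 remove [rdhz] add [ckwt,ouoa,nriqm] -> 12 lines: feyf tcl elqfs bzh nzc rghrt lxi ckwt ouoa nriqm dhpcs thfa
Hunk 3: at line 1 remove [tcl] add [gws,qbdfn] -> 13 lines: feyf gws qbdfn elqfs bzh nzc rghrt lxi ckwt ouoa nriqm dhpcs thfa
Hunk 4: at line 2 remove [qbdfn] add [nrj,vvl,dycm] -> 15 lines: feyf gws nrj vvl dycm elqfs bzh nzc rghrt lxi ckwt ouoa nriqm dhpcs thfa
Hunk 5: at line 4 remove [dycm,elqfs,bzh] add [kpyql,qmgp,vny] -> 15 lines: feyf gws nrj vvl kpyql qmgp vny nzc rghrt lxi ckwt ouoa nriqm dhpcs thfa
Final line count: 15

Answer: 15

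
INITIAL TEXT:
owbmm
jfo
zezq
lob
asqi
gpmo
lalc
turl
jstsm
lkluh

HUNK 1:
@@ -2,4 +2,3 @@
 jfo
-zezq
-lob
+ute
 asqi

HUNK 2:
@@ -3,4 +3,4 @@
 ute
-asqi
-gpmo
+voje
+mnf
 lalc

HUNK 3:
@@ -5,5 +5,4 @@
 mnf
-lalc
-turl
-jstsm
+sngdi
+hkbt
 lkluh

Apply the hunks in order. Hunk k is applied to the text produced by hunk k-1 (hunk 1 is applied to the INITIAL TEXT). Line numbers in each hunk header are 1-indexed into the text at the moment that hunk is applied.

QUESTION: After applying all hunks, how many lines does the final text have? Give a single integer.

Answer: 8

Derivation:
Hunk 1: at line 2 remove [zezq,lob] add [ute] -> 9 lines: owbmm jfo ute asqi gpmo lalc turl jstsm lkluh
Hunk 2: at line 3 remove [asqi,gpmo] add [voje,mnf] -> 9 lines: owbmm jfo ute voje mnf lalc turl jstsm lkluh
Hunk 3: at line 5 remove [lalc,turl,jstsm] add [sngdi,hkbt] -> 8 lines: owbmm jfo ute voje mnf sngdi hkbt lkluh
Final line count: 8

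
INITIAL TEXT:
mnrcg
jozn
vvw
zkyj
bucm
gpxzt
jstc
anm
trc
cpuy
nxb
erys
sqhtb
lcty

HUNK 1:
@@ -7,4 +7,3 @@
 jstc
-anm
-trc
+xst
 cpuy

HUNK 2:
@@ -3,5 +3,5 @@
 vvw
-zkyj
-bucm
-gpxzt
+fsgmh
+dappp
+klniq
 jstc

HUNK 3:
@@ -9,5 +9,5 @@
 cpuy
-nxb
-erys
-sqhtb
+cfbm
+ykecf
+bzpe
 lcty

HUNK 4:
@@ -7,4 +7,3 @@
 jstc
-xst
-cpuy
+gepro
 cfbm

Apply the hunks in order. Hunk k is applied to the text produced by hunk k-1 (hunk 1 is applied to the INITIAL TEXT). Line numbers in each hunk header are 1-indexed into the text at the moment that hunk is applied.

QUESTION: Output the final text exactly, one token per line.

Answer: mnrcg
jozn
vvw
fsgmh
dappp
klniq
jstc
gepro
cfbm
ykecf
bzpe
lcty

Derivation:
Hunk 1: at line 7 remove [anm,trc] add [xst] -> 13 lines: mnrcg jozn vvw zkyj bucm gpxzt jstc xst cpuy nxb erys sqhtb lcty
Hunk 2: at line 3 remove [zkyj,bucm,gpxzt] add [fsgmh,dappp,klniq] -> 13 lines: mnrcg jozn vvw fsgmh dappp klniq jstc xst cpuy nxb erys sqhtb lcty
Hunk 3: at line 9 remove [nxb,erys,sqhtb] add [cfbm,ykecf,bzpe] -> 13 lines: mnrcg jozn vvw fsgmh dappp klniq jstc xst cpuy cfbm ykecf bzpe lcty
Hunk 4: at line 7 remove [xst,cpuy] add [gepro] -> 12 lines: mnrcg jozn vvw fsgmh dappp klniq jstc gepro cfbm ykecf bzpe lcty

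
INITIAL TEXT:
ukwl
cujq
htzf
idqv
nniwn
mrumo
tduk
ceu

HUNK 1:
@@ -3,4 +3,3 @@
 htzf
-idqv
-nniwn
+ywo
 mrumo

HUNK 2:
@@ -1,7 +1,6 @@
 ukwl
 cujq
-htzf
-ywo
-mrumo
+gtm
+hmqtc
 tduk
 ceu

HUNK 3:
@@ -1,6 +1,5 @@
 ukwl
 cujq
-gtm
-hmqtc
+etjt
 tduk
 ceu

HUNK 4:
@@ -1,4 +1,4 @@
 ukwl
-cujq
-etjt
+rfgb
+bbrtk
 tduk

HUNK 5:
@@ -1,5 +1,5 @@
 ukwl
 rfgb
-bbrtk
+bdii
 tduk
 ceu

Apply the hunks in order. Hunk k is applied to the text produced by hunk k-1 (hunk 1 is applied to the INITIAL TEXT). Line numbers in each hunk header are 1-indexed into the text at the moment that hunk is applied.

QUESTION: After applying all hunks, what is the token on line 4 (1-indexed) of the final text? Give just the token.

Hunk 1: at line 3 remove [idqv,nniwn] add [ywo] -> 7 lines: ukwl cujq htzf ywo mrumo tduk ceu
Hunk 2: at line 1 remove [htzf,ywo,mrumo] add [gtm,hmqtc] -> 6 lines: ukwl cujq gtm hmqtc tduk ceu
Hunk 3: at line 1 remove [gtm,hmqtc] add [etjt] -> 5 lines: ukwl cujq etjt tduk ceu
Hunk 4: at line 1 remove [cujq,etjt] add [rfgb,bbrtk] -> 5 lines: ukwl rfgb bbrtk tduk ceu
Hunk 5: at line 1 remove [bbrtk] add [bdii] -> 5 lines: ukwl rfgb bdii tduk ceu
Final line 4: tduk

Answer: tduk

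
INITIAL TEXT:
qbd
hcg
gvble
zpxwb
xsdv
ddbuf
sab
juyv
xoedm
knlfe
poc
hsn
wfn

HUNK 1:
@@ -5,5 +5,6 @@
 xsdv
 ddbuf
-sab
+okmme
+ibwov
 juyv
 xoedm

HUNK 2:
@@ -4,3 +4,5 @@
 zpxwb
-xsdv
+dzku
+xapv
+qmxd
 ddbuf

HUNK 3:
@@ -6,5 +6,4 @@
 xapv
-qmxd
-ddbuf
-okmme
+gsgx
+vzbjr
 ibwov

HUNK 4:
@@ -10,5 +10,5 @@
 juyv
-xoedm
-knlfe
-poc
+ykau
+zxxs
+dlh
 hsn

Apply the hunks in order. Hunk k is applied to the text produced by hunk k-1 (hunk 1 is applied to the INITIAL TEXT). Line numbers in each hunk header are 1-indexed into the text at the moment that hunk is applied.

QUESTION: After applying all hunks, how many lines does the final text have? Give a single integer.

Hunk 1: at line 5 remove [sab] add [okmme,ibwov] -> 14 lines: qbd hcg gvble zpxwb xsdv ddbuf okmme ibwov juyv xoedm knlfe poc hsn wfn
Hunk 2: at line 4 remove [xsdv] add [dzku,xapv,qmxd] -> 16 lines: qbd hcg gvble zpxwb dzku xapv qmxd ddbuf okmme ibwov juyv xoedm knlfe poc hsn wfn
Hunk 3: at line 6 remove [qmxd,ddbuf,okmme] add [gsgx,vzbjr] -> 15 lines: qbd hcg gvble zpxwb dzku xapv gsgx vzbjr ibwov juyv xoedm knlfe poc hsn wfn
Hunk 4: at line 10 remove [xoedm,knlfe,poc] add [ykau,zxxs,dlh] -> 15 lines: qbd hcg gvble zpxwb dzku xapv gsgx vzbjr ibwov juyv ykau zxxs dlh hsn wfn
Final line count: 15

Answer: 15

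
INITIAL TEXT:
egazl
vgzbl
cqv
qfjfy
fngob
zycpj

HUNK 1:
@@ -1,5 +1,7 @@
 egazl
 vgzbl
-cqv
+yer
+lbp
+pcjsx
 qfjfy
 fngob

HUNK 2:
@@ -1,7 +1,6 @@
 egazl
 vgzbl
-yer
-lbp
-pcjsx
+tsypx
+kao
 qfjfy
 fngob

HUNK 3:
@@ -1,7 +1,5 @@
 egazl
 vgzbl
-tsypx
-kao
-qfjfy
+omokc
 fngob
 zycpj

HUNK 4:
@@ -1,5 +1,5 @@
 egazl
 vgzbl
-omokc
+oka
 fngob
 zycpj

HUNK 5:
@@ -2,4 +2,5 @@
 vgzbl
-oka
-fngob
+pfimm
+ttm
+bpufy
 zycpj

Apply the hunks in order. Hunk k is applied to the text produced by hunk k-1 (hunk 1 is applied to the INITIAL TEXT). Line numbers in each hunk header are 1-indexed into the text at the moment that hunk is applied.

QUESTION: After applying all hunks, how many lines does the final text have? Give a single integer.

Hunk 1: at line 1 remove [cqv] add [yer,lbp,pcjsx] -> 8 lines: egazl vgzbl yer lbp pcjsx qfjfy fngob zycpj
Hunk 2: at line 1 remove [yer,lbp,pcjsx] add [tsypx,kao] -> 7 lines: egazl vgzbl tsypx kao qfjfy fngob zycpj
Hunk 3: at line 1 remove [tsypx,kao,qfjfy] add [omokc] -> 5 lines: egazl vgzbl omokc fngob zycpj
Hunk 4: at line 1 remove [omokc] add [oka] -> 5 lines: egazl vgzbl oka fngob zycpj
Hunk 5: at line 2 remove [oka,fngob] add [pfimm,ttm,bpufy] -> 6 lines: egazl vgzbl pfimm ttm bpufy zycpj
Final line count: 6

Answer: 6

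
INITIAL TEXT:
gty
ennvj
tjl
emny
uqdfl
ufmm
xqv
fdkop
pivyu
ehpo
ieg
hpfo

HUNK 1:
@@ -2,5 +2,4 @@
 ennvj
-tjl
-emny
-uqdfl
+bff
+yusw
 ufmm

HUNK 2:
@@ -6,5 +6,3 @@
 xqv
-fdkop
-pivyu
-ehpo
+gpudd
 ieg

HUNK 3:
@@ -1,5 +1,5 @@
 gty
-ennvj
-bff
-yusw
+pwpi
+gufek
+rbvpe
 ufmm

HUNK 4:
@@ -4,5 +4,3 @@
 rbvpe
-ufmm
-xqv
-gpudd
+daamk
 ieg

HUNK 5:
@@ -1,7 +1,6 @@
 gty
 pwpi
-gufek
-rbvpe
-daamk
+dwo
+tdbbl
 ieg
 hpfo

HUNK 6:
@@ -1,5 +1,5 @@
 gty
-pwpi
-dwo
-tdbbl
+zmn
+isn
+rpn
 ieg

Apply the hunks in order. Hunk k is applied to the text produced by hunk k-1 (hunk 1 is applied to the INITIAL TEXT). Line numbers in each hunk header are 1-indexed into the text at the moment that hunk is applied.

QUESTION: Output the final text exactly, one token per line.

Answer: gty
zmn
isn
rpn
ieg
hpfo

Derivation:
Hunk 1: at line 2 remove [tjl,emny,uqdfl] add [bff,yusw] -> 11 lines: gty ennvj bff yusw ufmm xqv fdkop pivyu ehpo ieg hpfo
Hunk 2: at line 6 remove [fdkop,pivyu,ehpo] add [gpudd] -> 9 lines: gty ennvj bff yusw ufmm xqv gpudd ieg hpfo
Hunk 3: at line 1 remove [ennvj,bff,yusw] add [pwpi,gufek,rbvpe] -> 9 lines: gty pwpi gufek rbvpe ufmm xqv gpudd ieg hpfo
Hunk 4: at line 4 remove [ufmm,xqv,gpudd] add [daamk] -> 7 lines: gty pwpi gufek rbvpe daamk ieg hpfo
Hunk 5: at line 1 remove [gufek,rbvpe,daamk] add [dwo,tdbbl] -> 6 lines: gty pwpi dwo tdbbl ieg hpfo
Hunk 6: at line 1 remove [pwpi,dwo,tdbbl] add [zmn,isn,rpn] -> 6 lines: gty zmn isn rpn ieg hpfo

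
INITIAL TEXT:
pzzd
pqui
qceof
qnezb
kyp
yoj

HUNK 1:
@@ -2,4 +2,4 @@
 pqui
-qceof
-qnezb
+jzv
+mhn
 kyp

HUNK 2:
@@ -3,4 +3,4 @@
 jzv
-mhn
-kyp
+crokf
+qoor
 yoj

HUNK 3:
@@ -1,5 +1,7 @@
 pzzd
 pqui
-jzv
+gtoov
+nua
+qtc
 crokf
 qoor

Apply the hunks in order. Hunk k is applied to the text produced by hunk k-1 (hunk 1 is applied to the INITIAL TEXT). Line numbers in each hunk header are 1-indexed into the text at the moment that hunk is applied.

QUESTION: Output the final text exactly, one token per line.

Answer: pzzd
pqui
gtoov
nua
qtc
crokf
qoor
yoj

Derivation:
Hunk 1: at line 2 remove [qceof,qnezb] add [jzv,mhn] -> 6 lines: pzzd pqui jzv mhn kyp yoj
Hunk 2: at line 3 remove [mhn,kyp] add [crokf,qoor] -> 6 lines: pzzd pqui jzv crokf qoor yoj
Hunk 3: at line 1 remove [jzv] add [gtoov,nua,qtc] -> 8 lines: pzzd pqui gtoov nua qtc crokf qoor yoj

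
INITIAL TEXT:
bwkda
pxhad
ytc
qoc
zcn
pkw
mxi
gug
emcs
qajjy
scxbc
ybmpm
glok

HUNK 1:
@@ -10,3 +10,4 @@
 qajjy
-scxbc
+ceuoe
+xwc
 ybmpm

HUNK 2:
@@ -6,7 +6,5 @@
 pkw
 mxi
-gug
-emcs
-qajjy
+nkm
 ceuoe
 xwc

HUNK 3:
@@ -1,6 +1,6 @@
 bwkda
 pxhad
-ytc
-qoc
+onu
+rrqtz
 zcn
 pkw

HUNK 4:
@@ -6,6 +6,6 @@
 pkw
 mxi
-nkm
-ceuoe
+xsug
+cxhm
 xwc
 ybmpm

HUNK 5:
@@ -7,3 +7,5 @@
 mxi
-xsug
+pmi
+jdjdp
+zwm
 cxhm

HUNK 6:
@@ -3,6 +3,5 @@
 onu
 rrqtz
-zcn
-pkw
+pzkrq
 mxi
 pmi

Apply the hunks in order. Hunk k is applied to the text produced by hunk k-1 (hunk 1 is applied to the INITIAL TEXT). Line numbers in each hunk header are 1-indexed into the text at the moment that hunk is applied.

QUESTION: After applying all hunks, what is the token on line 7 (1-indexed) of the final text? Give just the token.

Hunk 1: at line 10 remove [scxbc] add [ceuoe,xwc] -> 14 lines: bwkda pxhad ytc qoc zcn pkw mxi gug emcs qajjy ceuoe xwc ybmpm glok
Hunk 2: at line 6 remove [gug,emcs,qajjy] add [nkm] -> 12 lines: bwkda pxhad ytc qoc zcn pkw mxi nkm ceuoe xwc ybmpm glok
Hunk 3: at line 1 remove [ytc,qoc] add [onu,rrqtz] -> 12 lines: bwkda pxhad onu rrqtz zcn pkw mxi nkm ceuoe xwc ybmpm glok
Hunk 4: at line 6 remove [nkm,ceuoe] add [xsug,cxhm] -> 12 lines: bwkda pxhad onu rrqtz zcn pkw mxi xsug cxhm xwc ybmpm glok
Hunk 5: at line 7 remove [xsug] add [pmi,jdjdp,zwm] -> 14 lines: bwkda pxhad onu rrqtz zcn pkw mxi pmi jdjdp zwm cxhm xwc ybmpm glok
Hunk 6: at line 3 remove [zcn,pkw] add [pzkrq] -> 13 lines: bwkda pxhad onu rrqtz pzkrq mxi pmi jdjdp zwm cxhm xwc ybmpm glok
Final line 7: pmi

Answer: pmi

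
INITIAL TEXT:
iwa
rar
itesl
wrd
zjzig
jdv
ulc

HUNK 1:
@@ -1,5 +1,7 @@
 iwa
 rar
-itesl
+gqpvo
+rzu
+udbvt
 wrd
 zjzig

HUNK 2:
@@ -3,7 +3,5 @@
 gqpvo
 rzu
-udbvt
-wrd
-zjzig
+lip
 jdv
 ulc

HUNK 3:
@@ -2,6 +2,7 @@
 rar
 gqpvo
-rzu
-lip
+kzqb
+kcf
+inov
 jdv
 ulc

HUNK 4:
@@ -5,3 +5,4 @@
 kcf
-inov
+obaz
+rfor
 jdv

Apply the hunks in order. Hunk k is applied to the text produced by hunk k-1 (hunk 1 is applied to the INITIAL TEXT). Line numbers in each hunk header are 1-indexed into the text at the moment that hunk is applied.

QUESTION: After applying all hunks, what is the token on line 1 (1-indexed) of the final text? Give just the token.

Hunk 1: at line 1 remove [itesl] add [gqpvo,rzu,udbvt] -> 9 lines: iwa rar gqpvo rzu udbvt wrd zjzig jdv ulc
Hunk 2: at line 3 remove [udbvt,wrd,zjzig] add [lip] -> 7 lines: iwa rar gqpvo rzu lip jdv ulc
Hunk 3: at line 2 remove [rzu,lip] add [kzqb,kcf,inov] -> 8 lines: iwa rar gqpvo kzqb kcf inov jdv ulc
Hunk 4: at line 5 remove [inov] add [obaz,rfor] -> 9 lines: iwa rar gqpvo kzqb kcf obaz rfor jdv ulc
Final line 1: iwa

Answer: iwa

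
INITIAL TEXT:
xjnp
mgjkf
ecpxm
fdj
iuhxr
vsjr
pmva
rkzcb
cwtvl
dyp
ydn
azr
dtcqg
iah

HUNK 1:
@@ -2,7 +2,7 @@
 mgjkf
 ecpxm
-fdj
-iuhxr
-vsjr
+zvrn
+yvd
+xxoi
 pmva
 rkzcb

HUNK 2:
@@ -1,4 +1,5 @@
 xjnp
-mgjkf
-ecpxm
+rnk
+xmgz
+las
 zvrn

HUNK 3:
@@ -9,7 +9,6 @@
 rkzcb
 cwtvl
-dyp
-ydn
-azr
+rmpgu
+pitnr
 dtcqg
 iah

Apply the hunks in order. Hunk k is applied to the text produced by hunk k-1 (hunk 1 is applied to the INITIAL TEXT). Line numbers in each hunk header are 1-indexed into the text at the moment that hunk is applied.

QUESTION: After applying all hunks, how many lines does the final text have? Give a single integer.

Answer: 14

Derivation:
Hunk 1: at line 2 remove [fdj,iuhxr,vsjr] add [zvrn,yvd,xxoi] -> 14 lines: xjnp mgjkf ecpxm zvrn yvd xxoi pmva rkzcb cwtvl dyp ydn azr dtcqg iah
Hunk 2: at line 1 remove [mgjkf,ecpxm] add [rnk,xmgz,las] -> 15 lines: xjnp rnk xmgz las zvrn yvd xxoi pmva rkzcb cwtvl dyp ydn azr dtcqg iah
Hunk 3: at line 9 remove [dyp,ydn,azr] add [rmpgu,pitnr] -> 14 lines: xjnp rnk xmgz las zvrn yvd xxoi pmva rkzcb cwtvl rmpgu pitnr dtcqg iah
Final line count: 14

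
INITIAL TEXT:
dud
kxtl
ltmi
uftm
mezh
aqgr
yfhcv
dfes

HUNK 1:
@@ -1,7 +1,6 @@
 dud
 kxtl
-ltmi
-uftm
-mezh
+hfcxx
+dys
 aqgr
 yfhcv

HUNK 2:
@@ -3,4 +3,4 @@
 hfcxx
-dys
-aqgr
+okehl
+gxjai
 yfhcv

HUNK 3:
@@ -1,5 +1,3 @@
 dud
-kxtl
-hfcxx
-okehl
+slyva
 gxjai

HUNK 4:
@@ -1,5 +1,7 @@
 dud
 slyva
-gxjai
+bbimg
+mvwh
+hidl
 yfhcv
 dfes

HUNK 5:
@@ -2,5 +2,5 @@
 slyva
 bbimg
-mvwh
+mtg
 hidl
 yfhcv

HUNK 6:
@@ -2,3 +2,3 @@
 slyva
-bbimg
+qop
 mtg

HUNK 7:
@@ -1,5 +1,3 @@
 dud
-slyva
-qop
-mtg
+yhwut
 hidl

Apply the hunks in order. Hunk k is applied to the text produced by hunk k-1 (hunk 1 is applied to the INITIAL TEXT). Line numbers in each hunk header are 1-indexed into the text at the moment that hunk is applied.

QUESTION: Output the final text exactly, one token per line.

Answer: dud
yhwut
hidl
yfhcv
dfes

Derivation:
Hunk 1: at line 1 remove [ltmi,uftm,mezh] add [hfcxx,dys] -> 7 lines: dud kxtl hfcxx dys aqgr yfhcv dfes
Hunk 2: at line 3 remove [dys,aqgr] add [okehl,gxjai] -> 7 lines: dud kxtl hfcxx okehl gxjai yfhcv dfes
Hunk 3: at line 1 remove [kxtl,hfcxx,okehl] add [slyva] -> 5 lines: dud slyva gxjai yfhcv dfes
Hunk 4: at line 1 remove [gxjai] add [bbimg,mvwh,hidl] -> 7 lines: dud slyva bbimg mvwh hidl yfhcv dfes
Hunk 5: at line 2 remove [mvwh] add [mtg] -> 7 lines: dud slyva bbimg mtg hidl yfhcv dfes
Hunk 6: at line 2 remove [bbimg] add [qop] -> 7 lines: dud slyva qop mtg hidl yfhcv dfes
Hunk 7: at line 1 remove [slyva,qop,mtg] add [yhwut] -> 5 lines: dud yhwut hidl yfhcv dfes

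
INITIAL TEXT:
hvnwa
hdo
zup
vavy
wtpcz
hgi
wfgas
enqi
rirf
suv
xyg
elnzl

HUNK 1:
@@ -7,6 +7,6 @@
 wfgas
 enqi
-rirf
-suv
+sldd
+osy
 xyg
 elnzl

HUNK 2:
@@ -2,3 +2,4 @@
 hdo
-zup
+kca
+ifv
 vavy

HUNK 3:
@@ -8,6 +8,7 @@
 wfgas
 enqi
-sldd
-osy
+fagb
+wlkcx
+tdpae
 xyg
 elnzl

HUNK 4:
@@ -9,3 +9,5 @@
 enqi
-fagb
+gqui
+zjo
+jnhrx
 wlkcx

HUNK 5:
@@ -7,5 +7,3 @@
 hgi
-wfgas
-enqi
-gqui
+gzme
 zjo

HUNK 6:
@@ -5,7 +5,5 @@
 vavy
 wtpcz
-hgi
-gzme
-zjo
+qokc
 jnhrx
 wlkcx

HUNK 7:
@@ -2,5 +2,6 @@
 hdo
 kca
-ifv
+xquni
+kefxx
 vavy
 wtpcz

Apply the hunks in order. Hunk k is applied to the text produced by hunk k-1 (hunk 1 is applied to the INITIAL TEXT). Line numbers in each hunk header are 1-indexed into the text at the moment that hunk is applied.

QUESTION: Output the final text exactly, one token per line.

Answer: hvnwa
hdo
kca
xquni
kefxx
vavy
wtpcz
qokc
jnhrx
wlkcx
tdpae
xyg
elnzl

Derivation:
Hunk 1: at line 7 remove [rirf,suv] add [sldd,osy] -> 12 lines: hvnwa hdo zup vavy wtpcz hgi wfgas enqi sldd osy xyg elnzl
Hunk 2: at line 2 remove [zup] add [kca,ifv] -> 13 lines: hvnwa hdo kca ifv vavy wtpcz hgi wfgas enqi sldd osy xyg elnzl
Hunk 3: at line 8 remove [sldd,osy] add [fagb,wlkcx,tdpae] -> 14 lines: hvnwa hdo kca ifv vavy wtpcz hgi wfgas enqi fagb wlkcx tdpae xyg elnzl
Hunk 4: at line 9 remove [fagb] add [gqui,zjo,jnhrx] -> 16 lines: hvnwa hdo kca ifv vavy wtpcz hgi wfgas enqi gqui zjo jnhrx wlkcx tdpae xyg elnzl
Hunk 5: at line 7 remove [wfgas,enqi,gqui] add [gzme] -> 14 lines: hvnwa hdo kca ifv vavy wtpcz hgi gzme zjo jnhrx wlkcx tdpae xyg elnzl
Hunk 6: at line 5 remove [hgi,gzme,zjo] add [qokc] -> 12 lines: hvnwa hdo kca ifv vavy wtpcz qokc jnhrx wlkcx tdpae xyg elnzl
Hunk 7: at line 2 remove [ifv] add [xquni,kefxx] -> 13 lines: hvnwa hdo kca xquni kefxx vavy wtpcz qokc jnhrx wlkcx tdpae xyg elnzl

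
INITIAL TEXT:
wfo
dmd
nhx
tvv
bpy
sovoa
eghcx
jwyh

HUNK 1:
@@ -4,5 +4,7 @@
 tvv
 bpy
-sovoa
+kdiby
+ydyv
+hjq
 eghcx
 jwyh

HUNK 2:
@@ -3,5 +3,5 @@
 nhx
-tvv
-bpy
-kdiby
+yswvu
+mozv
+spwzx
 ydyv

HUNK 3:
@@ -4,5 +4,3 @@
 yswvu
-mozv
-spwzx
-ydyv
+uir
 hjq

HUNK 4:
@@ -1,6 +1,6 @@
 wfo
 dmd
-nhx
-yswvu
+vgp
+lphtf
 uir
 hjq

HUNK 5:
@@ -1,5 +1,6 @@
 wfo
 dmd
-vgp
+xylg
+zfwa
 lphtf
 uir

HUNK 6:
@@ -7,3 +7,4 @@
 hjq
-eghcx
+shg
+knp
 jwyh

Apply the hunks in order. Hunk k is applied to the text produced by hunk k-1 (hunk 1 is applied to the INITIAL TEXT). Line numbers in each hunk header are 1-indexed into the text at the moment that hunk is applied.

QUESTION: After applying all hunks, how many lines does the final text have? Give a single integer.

Hunk 1: at line 4 remove [sovoa] add [kdiby,ydyv,hjq] -> 10 lines: wfo dmd nhx tvv bpy kdiby ydyv hjq eghcx jwyh
Hunk 2: at line 3 remove [tvv,bpy,kdiby] add [yswvu,mozv,spwzx] -> 10 lines: wfo dmd nhx yswvu mozv spwzx ydyv hjq eghcx jwyh
Hunk 3: at line 4 remove [mozv,spwzx,ydyv] add [uir] -> 8 lines: wfo dmd nhx yswvu uir hjq eghcx jwyh
Hunk 4: at line 1 remove [nhx,yswvu] add [vgp,lphtf] -> 8 lines: wfo dmd vgp lphtf uir hjq eghcx jwyh
Hunk 5: at line 1 remove [vgp] add [xylg,zfwa] -> 9 lines: wfo dmd xylg zfwa lphtf uir hjq eghcx jwyh
Hunk 6: at line 7 remove [eghcx] add [shg,knp] -> 10 lines: wfo dmd xylg zfwa lphtf uir hjq shg knp jwyh
Final line count: 10

Answer: 10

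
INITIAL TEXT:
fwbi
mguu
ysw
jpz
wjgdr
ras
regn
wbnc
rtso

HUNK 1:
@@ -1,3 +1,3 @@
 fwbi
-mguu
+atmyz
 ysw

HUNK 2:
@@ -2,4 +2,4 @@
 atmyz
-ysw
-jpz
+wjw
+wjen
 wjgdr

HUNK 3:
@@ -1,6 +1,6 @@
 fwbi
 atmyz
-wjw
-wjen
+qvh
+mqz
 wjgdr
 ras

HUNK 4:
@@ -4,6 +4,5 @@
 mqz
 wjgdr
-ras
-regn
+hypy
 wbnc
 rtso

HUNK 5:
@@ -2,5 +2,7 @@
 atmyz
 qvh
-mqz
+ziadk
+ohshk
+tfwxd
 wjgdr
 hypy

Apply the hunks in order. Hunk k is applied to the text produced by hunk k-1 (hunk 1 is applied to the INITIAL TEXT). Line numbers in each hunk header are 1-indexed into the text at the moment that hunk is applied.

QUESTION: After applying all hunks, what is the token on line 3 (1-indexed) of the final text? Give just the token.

Answer: qvh

Derivation:
Hunk 1: at line 1 remove [mguu] add [atmyz] -> 9 lines: fwbi atmyz ysw jpz wjgdr ras regn wbnc rtso
Hunk 2: at line 2 remove [ysw,jpz] add [wjw,wjen] -> 9 lines: fwbi atmyz wjw wjen wjgdr ras regn wbnc rtso
Hunk 3: at line 1 remove [wjw,wjen] add [qvh,mqz] -> 9 lines: fwbi atmyz qvh mqz wjgdr ras regn wbnc rtso
Hunk 4: at line 4 remove [ras,regn] add [hypy] -> 8 lines: fwbi atmyz qvh mqz wjgdr hypy wbnc rtso
Hunk 5: at line 2 remove [mqz] add [ziadk,ohshk,tfwxd] -> 10 lines: fwbi atmyz qvh ziadk ohshk tfwxd wjgdr hypy wbnc rtso
Final line 3: qvh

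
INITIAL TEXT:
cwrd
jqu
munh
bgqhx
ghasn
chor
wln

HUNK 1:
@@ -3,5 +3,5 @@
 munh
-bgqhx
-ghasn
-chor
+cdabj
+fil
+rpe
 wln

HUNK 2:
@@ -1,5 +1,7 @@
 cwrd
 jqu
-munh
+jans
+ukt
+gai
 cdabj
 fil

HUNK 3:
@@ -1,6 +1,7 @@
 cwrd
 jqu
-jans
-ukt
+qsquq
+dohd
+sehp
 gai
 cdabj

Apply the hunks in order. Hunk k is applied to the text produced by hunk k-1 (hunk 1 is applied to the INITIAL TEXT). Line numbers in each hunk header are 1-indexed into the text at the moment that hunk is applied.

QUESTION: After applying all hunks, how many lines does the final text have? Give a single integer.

Hunk 1: at line 3 remove [bgqhx,ghasn,chor] add [cdabj,fil,rpe] -> 7 lines: cwrd jqu munh cdabj fil rpe wln
Hunk 2: at line 1 remove [munh] add [jans,ukt,gai] -> 9 lines: cwrd jqu jans ukt gai cdabj fil rpe wln
Hunk 3: at line 1 remove [jans,ukt] add [qsquq,dohd,sehp] -> 10 lines: cwrd jqu qsquq dohd sehp gai cdabj fil rpe wln
Final line count: 10

Answer: 10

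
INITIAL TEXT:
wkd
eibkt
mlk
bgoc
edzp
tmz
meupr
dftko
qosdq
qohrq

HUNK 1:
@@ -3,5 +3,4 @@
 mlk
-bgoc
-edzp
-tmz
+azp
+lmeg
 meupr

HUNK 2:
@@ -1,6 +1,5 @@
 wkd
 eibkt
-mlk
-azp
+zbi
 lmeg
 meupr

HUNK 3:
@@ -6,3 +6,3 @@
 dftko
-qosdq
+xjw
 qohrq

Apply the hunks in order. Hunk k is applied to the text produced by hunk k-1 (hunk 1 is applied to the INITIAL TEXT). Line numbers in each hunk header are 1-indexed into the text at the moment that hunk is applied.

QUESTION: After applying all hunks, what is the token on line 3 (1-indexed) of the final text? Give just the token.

Answer: zbi

Derivation:
Hunk 1: at line 3 remove [bgoc,edzp,tmz] add [azp,lmeg] -> 9 lines: wkd eibkt mlk azp lmeg meupr dftko qosdq qohrq
Hunk 2: at line 1 remove [mlk,azp] add [zbi] -> 8 lines: wkd eibkt zbi lmeg meupr dftko qosdq qohrq
Hunk 3: at line 6 remove [qosdq] add [xjw] -> 8 lines: wkd eibkt zbi lmeg meupr dftko xjw qohrq
Final line 3: zbi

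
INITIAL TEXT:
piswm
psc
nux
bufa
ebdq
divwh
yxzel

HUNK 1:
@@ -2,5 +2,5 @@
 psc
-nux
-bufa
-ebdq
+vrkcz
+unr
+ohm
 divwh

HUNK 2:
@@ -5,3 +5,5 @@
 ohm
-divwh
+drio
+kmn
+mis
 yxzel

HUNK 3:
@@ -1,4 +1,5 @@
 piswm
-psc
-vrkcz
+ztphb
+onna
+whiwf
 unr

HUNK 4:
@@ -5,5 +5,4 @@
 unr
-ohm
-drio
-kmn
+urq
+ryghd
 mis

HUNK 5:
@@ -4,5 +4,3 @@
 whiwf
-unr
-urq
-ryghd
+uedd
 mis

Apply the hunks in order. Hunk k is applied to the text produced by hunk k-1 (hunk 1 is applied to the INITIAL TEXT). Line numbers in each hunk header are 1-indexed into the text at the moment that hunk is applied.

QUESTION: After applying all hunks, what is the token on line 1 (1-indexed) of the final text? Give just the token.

Hunk 1: at line 2 remove [nux,bufa,ebdq] add [vrkcz,unr,ohm] -> 7 lines: piswm psc vrkcz unr ohm divwh yxzel
Hunk 2: at line 5 remove [divwh] add [drio,kmn,mis] -> 9 lines: piswm psc vrkcz unr ohm drio kmn mis yxzel
Hunk 3: at line 1 remove [psc,vrkcz] add [ztphb,onna,whiwf] -> 10 lines: piswm ztphb onna whiwf unr ohm drio kmn mis yxzel
Hunk 4: at line 5 remove [ohm,drio,kmn] add [urq,ryghd] -> 9 lines: piswm ztphb onna whiwf unr urq ryghd mis yxzel
Hunk 5: at line 4 remove [unr,urq,ryghd] add [uedd] -> 7 lines: piswm ztphb onna whiwf uedd mis yxzel
Final line 1: piswm

Answer: piswm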